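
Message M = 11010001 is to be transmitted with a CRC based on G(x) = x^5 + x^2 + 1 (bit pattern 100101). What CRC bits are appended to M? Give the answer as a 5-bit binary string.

10110

Append 5 zeros: 1101000100000. Divide by 100101 (XOR where the leading bit is 1):
  pos 0: 110100 XOR 100101 = 010001
  pos 1: 100010 XOR 100101 = 000111
  pos 4: 111100 XOR 100101 = 011001
  pos 5: 110010 XOR 100101 = 010111
  pos 6: 101110 XOR 100101 = 001011
Remainder (last 5 bits) = 10110. This is the CRC / FCS.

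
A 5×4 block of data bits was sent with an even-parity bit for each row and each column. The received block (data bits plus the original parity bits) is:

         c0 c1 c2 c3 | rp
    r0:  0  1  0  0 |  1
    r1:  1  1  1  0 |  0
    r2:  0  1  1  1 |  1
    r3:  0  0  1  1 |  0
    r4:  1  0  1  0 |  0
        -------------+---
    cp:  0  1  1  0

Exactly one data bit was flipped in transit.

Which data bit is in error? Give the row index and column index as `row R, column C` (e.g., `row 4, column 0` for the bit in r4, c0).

Recompute each row's even parity and compare to rp:
  r0: data parity 1, sent rp 1 → ok
  r1: data parity 1, sent rp 0 → mismatch
  r2: data parity 1, sent rp 1 → ok
  r3: data parity 0, sent rp 0 → ok
  r4: data parity 0, sent rp 0 → ok
Recompute each column's even parity and compare to cp:
  c0: data parity 0, sent cp 0 → ok
  c1: data parity 1, sent cp 1 → ok
  c2: data parity 0, sent cp 1 → mismatch
  c3: data parity 0, sent cp 0 → ok
Exactly one row (r1) and one column (c2) fail → the flipped bit is at their intersection.

row 1, column 2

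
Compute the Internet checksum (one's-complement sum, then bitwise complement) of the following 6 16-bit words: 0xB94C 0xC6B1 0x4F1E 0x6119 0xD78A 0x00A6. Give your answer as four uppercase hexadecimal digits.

One's-complement addition (fold any carry out of bit 15 back into bit 0):
  0xB94C + 0xC6B1 = 0x17FFD → wrap carry → 0x7FFE
  0x7FFE + 0x4F1E = 0x0CF1C
  0xCF1C + 0x6119 = 0x13035 → wrap carry → 0x3036
  0x3036 + 0xD78A = 0x107C0 → wrap carry → 0x07C1
  0x07C1 + 0x00A6 = 0x00867
One's-complement sum = 0x0867.
Checksum = ~0x0867 & 0xFFFF = 0xF798.

F798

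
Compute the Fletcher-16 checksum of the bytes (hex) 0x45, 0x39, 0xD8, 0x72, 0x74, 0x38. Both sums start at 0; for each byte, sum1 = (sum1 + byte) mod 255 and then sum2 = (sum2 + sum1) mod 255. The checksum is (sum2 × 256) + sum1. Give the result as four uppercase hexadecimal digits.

Running sums (mod 255):
  after byte 0 (0x45): sum1=69, sum2=69
  after byte 1 (0x39): sum1=126, sum2=195
  after byte 2 (0xD8): sum1=87, sum2=27
  after byte 3 (0x72): sum1=201, sum2=228
  after byte 4 (0x74): sum1=62, sum2=35
  after byte 5 (0x38): sum1=118, sum2=153
Checksum = sum2·256 + sum1 = 153·256 + 118 = 39286 = 0x9976.

9976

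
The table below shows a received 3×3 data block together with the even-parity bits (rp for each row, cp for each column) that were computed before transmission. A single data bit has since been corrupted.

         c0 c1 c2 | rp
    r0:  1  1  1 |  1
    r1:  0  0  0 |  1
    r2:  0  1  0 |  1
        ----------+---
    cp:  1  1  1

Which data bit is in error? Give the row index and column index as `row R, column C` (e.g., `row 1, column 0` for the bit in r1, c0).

Recompute each row's even parity and compare to rp:
  r0: data parity 1, sent rp 1 → ok
  r1: data parity 0, sent rp 1 → mismatch
  r2: data parity 1, sent rp 1 → ok
Recompute each column's even parity and compare to cp:
  c0: data parity 1, sent cp 1 → ok
  c1: data parity 0, sent cp 1 → mismatch
  c2: data parity 1, sent cp 1 → ok
Exactly one row (r1) and one column (c1) fail → the flipped bit is at their intersection.

row 1, column 1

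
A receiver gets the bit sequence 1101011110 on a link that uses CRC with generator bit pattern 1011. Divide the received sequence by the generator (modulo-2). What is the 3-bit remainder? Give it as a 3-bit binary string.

000

Modulo-2 division of 1101011110 by 1011:
  pos 0: 1101 XOR 1011 = 0110
  pos 1: 1100 XOR 1011 = 0111
  pos 2: 1111 XOR 1011 = 0100
  pos 3: 1001 XOR 1011 = 0010
  pos 5: 1011 XOR 1011 = 0000
Remainder = 000 (zero — the frame passes the CRC check).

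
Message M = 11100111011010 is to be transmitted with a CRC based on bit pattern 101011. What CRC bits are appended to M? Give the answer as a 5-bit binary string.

00010

Append 5 zeros: 1110011101101000000. Divide by 101011 (XOR where the leading bit is 1):
  pos 0: 111001 XOR 101011 = 010010
  pos 1: 100101 XOR 101011 = 001110
  pos 3: 111010 XOR 101011 = 010001
  pos 4: 100011 XOR 101011 = 001000
  pos 6: 100010 XOR 101011 = 001001
  pos 8: 100110 XOR 101011 = 001101
  pos 10: 110100 XOR 101011 = 011111
  pos 11: 111110 XOR 101011 = 010101
  pos 12: 101010 XOR 101011 = 000001
Remainder (last 5 bits) = 00010. This is the CRC / FCS.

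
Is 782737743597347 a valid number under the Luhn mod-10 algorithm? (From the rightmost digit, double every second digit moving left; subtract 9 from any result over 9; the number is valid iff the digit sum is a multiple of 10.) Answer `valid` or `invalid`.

valid

From the right, keep odd positions and double even positions (subtract 9 from any doubled value over 9):
  doubled (positions 2,4,...): 8 5 1 8 5 5 7 → sum 39
  kept (positions 1,3,...): 7 3 9 3 7 3 2 7 → sum 41
Total = 80.
80 mod 10 = 0, so the number is valid.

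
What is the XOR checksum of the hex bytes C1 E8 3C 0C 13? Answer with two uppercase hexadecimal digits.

0A

XOR the bytes together:
  start with 0xC1
  0xC1 ⊕ 0xE8 = 0x29
  0x29 ⊕ 0x3C = 0x15
  0x15 ⊕ 0x0C = 0x19
  0x19 ⊕ 0x13 = 0x0A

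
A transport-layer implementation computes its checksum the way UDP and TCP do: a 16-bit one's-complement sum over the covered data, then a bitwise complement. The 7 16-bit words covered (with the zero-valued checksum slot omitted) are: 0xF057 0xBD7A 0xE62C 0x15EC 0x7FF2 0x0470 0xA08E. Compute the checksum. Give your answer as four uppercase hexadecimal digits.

One's-complement addition (fold any carry out of bit 15 back into bit 0):
  0xF057 + 0xBD7A = 0x1ADD1 → wrap carry → 0xADD2
  0xADD2 + 0xE62C = 0x193FE → wrap carry → 0x93FF
  0x93FF + 0x15EC = 0x0A9EB
  0xA9EB + 0x7FF2 = 0x129DD → wrap carry → 0x29DE
  0x29DE + 0x0470 = 0x02E4E
  0x2E4E + 0xA08E = 0x0CEDC
One's-complement sum = 0xCEDC.
Checksum = ~0xCEDC & 0xFFFF = 0x3123.

3123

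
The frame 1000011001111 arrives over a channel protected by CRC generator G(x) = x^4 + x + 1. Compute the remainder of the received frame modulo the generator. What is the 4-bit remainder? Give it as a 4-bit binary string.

0111

Modulo-2 division of 1000011001111 by 10011:
  pos 0: 10000 XOR 10011 = 00011
  pos 3: 11110 XOR 10011 = 01101
  pos 4: 11010 XOR 10011 = 01001
  pos 5: 10011 XOR 10011 = 00000
Remainder = 0111 (nonzero — an error is detected).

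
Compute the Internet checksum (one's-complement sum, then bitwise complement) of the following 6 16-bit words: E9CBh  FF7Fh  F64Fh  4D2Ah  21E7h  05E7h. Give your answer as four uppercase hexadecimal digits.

One's-complement addition (fold any carry out of bit 15 back into bit 0):
  0xE9CB + 0xFF7F = 0x1E94A → wrap carry → 0xE94B
  0xE94B + 0xF64F = 0x1DF9A → wrap carry → 0xDF9B
  0xDF9B + 0x4D2A = 0x12CC5 → wrap carry → 0x2CC6
  0x2CC6 + 0x21E7 = 0x04EAD
  0x4EAD + 0x05E7 = 0x05494
One's-complement sum = 0x5494.
Checksum = ~0x5494 & 0xFFFF = 0xAB6B.

AB6B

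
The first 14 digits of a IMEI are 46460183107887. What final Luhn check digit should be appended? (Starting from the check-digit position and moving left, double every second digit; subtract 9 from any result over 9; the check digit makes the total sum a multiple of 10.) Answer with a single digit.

2

Partial digits right→left: 7 8 8 7 0 1 3 8 1 0 6 4 6 4
Double every second digit counting from the check-digit position (so the 1st, 3rd, 5th, ... of the partial from the right).
  doubled (with −9 where >9): 5 7 0 6 2 3 3 → sum 26
  kept as-is: 8 7 1 8 0 4 4 → sum 32
Total = 26 + 32 = 58.
Check digit = (10 − (58 mod 10)) mod 10 = 2.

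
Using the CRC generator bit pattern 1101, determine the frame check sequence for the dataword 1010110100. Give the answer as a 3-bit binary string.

Append 3 zeros: 1010110100000. Divide by 1101 (XOR where the leading bit is 1):
  pos 0: 1010 XOR 1101 = 0111
  pos 1: 1111 XOR 1101 = 0010
  pos 3: 1010 XOR 1101 = 0111
  pos 4: 1111 XOR 1101 = 0010
  pos 6: 1000 XOR 1101 = 0101
  pos 7: 1010 XOR 1101 = 0111
  pos 8: 1110 XOR 1101 = 0011
Remainder (last 3 bits) = 110. This is the CRC / FCS.

110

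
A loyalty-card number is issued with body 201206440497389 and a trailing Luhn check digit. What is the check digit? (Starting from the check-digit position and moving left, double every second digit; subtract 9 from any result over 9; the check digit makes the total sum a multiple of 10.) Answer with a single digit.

Partial digits right→left: 9 8 3 7 9 4 0 4 4 6 0 2 1 0 2
Double every second digit counting from the check-digit position (so the 1st, 3rd, 5th, ... of the partial from the right).
  doubled (with −9 where >9): 9 6 9 0 8 0 2 4 → sum 38
  kept as-is: 8 7 4 4 6 2 0 → sum 31
Total = 38 + 31 = 69.
Check digit = (10 − (69 mod 10)) mod 10 = 1.

1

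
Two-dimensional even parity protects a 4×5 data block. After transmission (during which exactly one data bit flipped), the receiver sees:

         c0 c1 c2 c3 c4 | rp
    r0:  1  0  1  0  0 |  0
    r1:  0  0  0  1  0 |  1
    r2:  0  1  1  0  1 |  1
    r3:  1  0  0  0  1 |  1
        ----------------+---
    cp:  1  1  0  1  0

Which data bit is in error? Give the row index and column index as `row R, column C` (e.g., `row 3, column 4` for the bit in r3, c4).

Recompute each row's even parity and compare to rp:
  r0: data parity 0, sent rp 0 → ok
  r1: data parity 1, sent rp 1 → ok
  r2: data parity 1, sent rp 1 → ok
  r3: data parity 0, sent rp 1 → mismatch
Recompute each column's even parity and compare to cp:
  c0: data parity 0, sent cp 1 → mismatch
  c1: data parity 1, sent cp 1 → ok
  c2: data parity 0, sent cp 0 → ok
  c3: data parity 1, sent cp 1 → ok
  c4: data parity 0, sent cp 0 → ok
Exactly one row (r3) and one column (c0) fail → the flipped bit is at their intersection.

row 3, column 0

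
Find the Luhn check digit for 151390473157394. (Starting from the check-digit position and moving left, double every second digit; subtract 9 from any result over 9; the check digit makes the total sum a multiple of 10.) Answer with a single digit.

Partial digits right→left: 4 9 3 7 5 1 3 7 4 0 9 3 1 5 1
Double every second digit counting from the check-digit position (so the 1st, 3rd, 5th, ... of the partial from the right).
  doubled (with −9 where >9): 8 6 1 6 8 9 2 2 → sum 42
  kept as-is: 9 7 1 7 0 3 5 → sum 32
Total = 42 + 32 = 74.
Check digit = (10 − (74 mod 10)) mod 10 = 6.

6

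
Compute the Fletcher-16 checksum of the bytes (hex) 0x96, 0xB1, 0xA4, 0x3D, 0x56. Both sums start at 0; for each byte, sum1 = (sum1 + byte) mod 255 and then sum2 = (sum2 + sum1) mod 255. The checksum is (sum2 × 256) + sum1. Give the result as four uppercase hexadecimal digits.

Running sums (mod 255):
  after byte 0 (0x96): sum1=150, sum2=150
  after byte 1 (0xB1): sum1=72, sum2=222
  after byte 2 (0xA4): sum1=236, sum2=203
  after byte 3 (0x3D): sum1=42, sum2=245
  after byte 4 (0x56): sum1=128, sum2=118
Checksum = sum2·256 + sum1 = 118·256 + 128 = 30336 = 0x7680.

7680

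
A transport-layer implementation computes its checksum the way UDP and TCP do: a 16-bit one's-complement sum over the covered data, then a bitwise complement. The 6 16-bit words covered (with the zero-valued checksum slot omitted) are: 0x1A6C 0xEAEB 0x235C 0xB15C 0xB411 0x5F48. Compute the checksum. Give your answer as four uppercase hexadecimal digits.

One's-complement addition (fold any carry out of bit 15 back into bit 0):
  0x1A6C + 0xEAEB = 0x10557 → wrap carry → 0x0558
  0x0558 + 0x235C = 0x028B4
  0x28B4 + 0xB15C = 0x0DA10
  0xDA10 + 0xB411 = 0x18E21 → wrap carry → 0x8E22
  0x8E22 + 0x5F48 = 0x0ED6A
One's-complement sum = 0xED6A.
Checksum = ~0xED6A & 0xFFFF = 0x1295.

1295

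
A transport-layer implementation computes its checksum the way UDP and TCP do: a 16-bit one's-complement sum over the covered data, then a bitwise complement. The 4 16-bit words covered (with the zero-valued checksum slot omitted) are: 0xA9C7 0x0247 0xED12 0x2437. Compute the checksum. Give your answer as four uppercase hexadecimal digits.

42A7

One's-complement addition (fold any carry out of bit 15 back into bit 0):
  0xA9C7 + 0x0247 = 0x0AC0E
  0xAC0E + 0xED12 = 0x19920 → wrap carry → 0x9921
  0x9921 + 0x2437 = 0x0BD58
One's-complement sum = 0xBD58.
Checksum = ~0xBD58 & 0xFFFF = 0x42A7.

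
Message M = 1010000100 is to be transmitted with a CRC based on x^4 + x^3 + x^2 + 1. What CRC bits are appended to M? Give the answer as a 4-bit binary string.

Append 4 zeros: 10100001000000. Divide by 11101 (XOR where the leading bit is 1):
  pos 0: 10100 XOR 11101 = 01001
  pos 1: 10010 XOR 11101 = 01111
  pos 2: 11110 XOR 11101 = 00011
  pos 5: 11100 XOR 11101 = 00001
  pos 9: 10000 XOR 11101 = 01101
Remainder (last 4 bits) = 1101. This is the CRC / FCS.

1101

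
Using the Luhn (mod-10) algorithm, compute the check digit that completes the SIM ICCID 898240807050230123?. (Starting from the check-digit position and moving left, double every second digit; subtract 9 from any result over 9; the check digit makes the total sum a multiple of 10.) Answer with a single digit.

9

Partial digits right→left: 3 2 1 0 3 2 0 5 0 7 0 8 0 4 2 8 9 8
Double every second digit counting from the check-digit position (so the 1st, 3rd, 5th, ... of the partial from the right).
  doubled (with −9 where >9): 6 2 6 0 0 0 0 4 9 → sum 27
  kept as-is: 2 0 2 5 7 8 4 8 8 → sum 44
Total = 27 + 44 = 71.
Check digit = (10 − (71 mod 10)) mod 10 = 9.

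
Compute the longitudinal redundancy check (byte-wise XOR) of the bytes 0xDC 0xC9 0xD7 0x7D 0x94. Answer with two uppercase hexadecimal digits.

2B

XOR the bytes together:
  start with 0xDC
  0xDC ⊕ 0xC9 = 0x15
  0x15 ⊕ 0xD7 = 0xC2
  0xC2 ⊕ 0x7D = 0xBF
  0xBF ⊕ 0x94 = 0x2B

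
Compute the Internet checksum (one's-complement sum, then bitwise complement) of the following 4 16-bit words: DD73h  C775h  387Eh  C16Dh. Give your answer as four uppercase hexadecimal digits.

612A

One's-complement addition (fold any carry out of bit 15 back into bit 0):
  0xDD73 + 0xC775 = 0x1A4E8 → wrap carry → 0xA4E9
  0xA4E9 + 0x387E = 0x0DD67
  0xDD67 + 0xC16D = 0x19ED4 → wrap carry → 0x9ED5
One's-complement sum = 0x9ED5.
Checksum = ~0x9ED5 & 0xFFFF = 0x612A.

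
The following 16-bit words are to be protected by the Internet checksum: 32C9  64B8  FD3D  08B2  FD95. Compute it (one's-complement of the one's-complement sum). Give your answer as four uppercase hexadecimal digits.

One's-complement addition (fold any carry out of bit 15 back into bit 0):
  0x32C9 + 0x64B8 = 0x09781
  0x9781 + 0xFD3D = 0x194BE → wrap carry → 0x94BF
  0x94BF + 0x08B2 = 0x09D71
  0x9D71 + 0xFD95 = 0x19B06 → wrap carry → 0x9B07
One's-complement sum = 0x9B07.
Checksum = ~0x9B07 & 0xFFFF = 0x64F8.

64F8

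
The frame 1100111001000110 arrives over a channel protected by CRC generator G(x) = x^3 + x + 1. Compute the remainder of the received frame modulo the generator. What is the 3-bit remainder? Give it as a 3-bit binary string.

001

Modulo-2 division of 1100111001000110 by 1011:
  pos 0: 1100 XOR 1011 = 0111
  pos 1: 1111 XOR 1011 = 0100
  pos 2: 1001 XOR 1011 = 0010
  pos 4: 1010 XOR 1011 = 0001
  pos 7: 1010 XOR 1011 = 0001
  pos 10: 1001 XOR 1011 = 0010
  pos 12: 1010 XOR 1011 = 0001
Remainder = 001 (nonzero — an error is detected).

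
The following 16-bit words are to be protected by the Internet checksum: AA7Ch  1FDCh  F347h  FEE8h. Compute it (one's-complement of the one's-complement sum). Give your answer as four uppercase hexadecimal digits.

One's-complement addition (fold any carry out of bit 15 back into bit 0):
  0xAA7C + 0x1FDC = 0x0CA58
  0xCA58 + 0xF347 = 0x1BD9F → wrap carry → 0xBDA0
  0xBDA0 + 0xFEE8 = 0x1BC88 → wrap carry → 0xBC89
One's-complement sum = 0xBC89.
Checksum = ~0xBC89 & 0xFFFF = 0x4376.

4376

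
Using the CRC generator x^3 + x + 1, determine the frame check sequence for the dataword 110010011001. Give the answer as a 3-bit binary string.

Append 3 zeros: 110010011001000. Divide by 1011 (XOR where the leading bit is 1):
  pos 0: 1100 XOR 1011 = 0111
  pos 1: 1111 XOR 1011 = 0100
  pos 2: 1000 XOR 1011 = 0011
  pos 4: 1101 XOR 1011 = 0110
  pos 5: 1101 XOR 1011 = 0110
  pos 6: 1100 XOR 1011 = 0111
  pos 7: 1110 XOR 1011 = 0101
  pos 8: 1011 XOR 1011 = 0000
Remainder (last 3 bits) = 000. This is the CRC / FCS.

000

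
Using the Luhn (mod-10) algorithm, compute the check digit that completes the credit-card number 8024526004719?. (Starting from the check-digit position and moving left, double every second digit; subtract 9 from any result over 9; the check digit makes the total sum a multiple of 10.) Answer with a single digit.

Partial digits right→left: 9 1 7 4 0 0 6 2 5 4 2 0 8
Double every second digit counting from the check-digit position (so the 1st, 3rd, 5th, ... of the partial from the right).
  doubled (with −9 where >9): 9 5 0 3 1 4 7 → sum 29
  kept as-is: 1 4 0 2 4 0 → sum 11
Total = 29 + 11 = 40.
Check digit = (10 − (40 mod 10)) mod 10 = 0.

0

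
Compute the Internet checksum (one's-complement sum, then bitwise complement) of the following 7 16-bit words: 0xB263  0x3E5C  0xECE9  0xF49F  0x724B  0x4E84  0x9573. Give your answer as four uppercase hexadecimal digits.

One's-complement addition (fold any carry out of bit 15 back into bit 0):
  0xB263 + 0x3E5C = 0x0F0BF
  0xF0BF + 0xECE9 = 0x1DDA8 → wrap carry → 0xDDA9
  0xDDA9 + 0xF49F = 0x1D248 → wrap carry → 0xD249
  0xD249 + 0x724B = 0x14494 → wrap carry → 0x4495
  0x4495 + 0x4E84 = 0x09319
  0x9319 + 0x9573 = 0x1288C → wrap carry → 0x288D
One's-complement sum = 0x288D.
Checksum = ~0x288D & 0xFFFF = 0xD772.

D772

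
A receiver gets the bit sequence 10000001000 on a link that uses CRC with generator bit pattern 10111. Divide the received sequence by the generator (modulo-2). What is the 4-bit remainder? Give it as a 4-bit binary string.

Modulo-2 division of 10000001000 by 10111:
  pos 0: 10000 XOR 10111 = 00111
  pos 2: 11100 XOR 10111 = 01011
  pos 3: 10111 XOR 10111 = 00000
Remainder = 0000 (zero — the frame passes the CRC check).

0000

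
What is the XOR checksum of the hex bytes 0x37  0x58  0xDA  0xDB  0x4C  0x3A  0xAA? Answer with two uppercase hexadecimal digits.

XOR the bytes together:
  start with 0x37
  0x37 ⊕ 0x58 = 0x6F
  0x6F ⊕ 0xDA = 0xB5
  0xB5 ⊕ 0xDB = 0x6E
  0x6E ⊕ 0x4C = 0x22
  0x22 ⊕ 0x3A = 0x18
  0x18 ⊕ 0xAA = 0xB2

B2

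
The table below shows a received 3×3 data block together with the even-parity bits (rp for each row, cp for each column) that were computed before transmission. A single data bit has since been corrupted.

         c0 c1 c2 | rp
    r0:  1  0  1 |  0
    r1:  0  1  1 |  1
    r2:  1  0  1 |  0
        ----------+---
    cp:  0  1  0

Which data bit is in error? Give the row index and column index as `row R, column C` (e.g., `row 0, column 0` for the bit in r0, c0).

Recompute each row's even parity and compare to rp:
  r0: data parity 0, sent rp 0 → ok
  r1: data parity 0, sent rp 1 → mismatch
  r2: data parity 0, sent rp 0 → ok
Recompute each column's even parity and compare to cp:
  c0: data parity 0, sent cp 0 → ok
  c1: data parity 1, sent cp 1 → ok
  c2: data parity 1, sent cp 0 → mismatch
Exactly one row (r1) and one column (c2) fail → the flipped bit is at their intersection.

row 1, column 2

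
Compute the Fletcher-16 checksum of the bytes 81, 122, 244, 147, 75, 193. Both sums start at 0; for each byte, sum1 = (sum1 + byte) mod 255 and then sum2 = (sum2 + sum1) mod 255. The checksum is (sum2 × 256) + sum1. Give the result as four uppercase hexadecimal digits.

Running sums (mod 255):
  after byte 0 (81): sum1=81, sum2=81
  after byte 1 (122): sum1=203, sum2=29
  after byte 2 (244): sum1=192, sum2=221
  after byte 3 (147): sum1=84, sum2=50
  after byte 4 (75): sum1=159, sum2=209
  after byte 5 (193): sum1=97, sum2=51
Checksum = sum2·256 + sum1 = 51·256 + 97 = 13153 = 0x3361.

3361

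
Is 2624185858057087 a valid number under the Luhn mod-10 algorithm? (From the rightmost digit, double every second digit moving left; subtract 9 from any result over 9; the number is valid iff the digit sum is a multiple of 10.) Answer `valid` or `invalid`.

valid

From the right, keep odd positions and double even positions (subtract 9 from any doubled value over 9):
  doubled (positions 2,4,...): 7 5 0 1 1 2 4 4 → sum 24
  kept (positions 1,3,...): 7 0 5 8 8 8 4 6 → sum 46
Total = 70.
70 mod 10 = 0, so the number is valid.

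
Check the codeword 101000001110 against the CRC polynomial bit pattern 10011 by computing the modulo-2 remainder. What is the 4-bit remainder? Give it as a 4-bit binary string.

1010

Modulo-2 division of 101000001110 by 10011:
  pos 0: 10100 XOR 10011 = 00111
  pos 2: 11100 XOR 10011 = 01111
  pos 3: 11110 XOR 10011 = 01101
  pos 4: 11011 XOR 10011 = 01000
  pos 5: 10001 XOR 10011 = 00010
Remainder = 1010 (nonzero — an error is detected).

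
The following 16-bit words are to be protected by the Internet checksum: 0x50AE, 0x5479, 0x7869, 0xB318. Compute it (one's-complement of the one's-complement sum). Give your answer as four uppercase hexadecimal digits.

2F56

One's-complement addition (fold any carry out of bit 15 back into bit 0):
  0x50AE + 0x5479 = 0x0A527
  0xA527 + 0x7869 = 0x11D90 → wrap carry → 0x1D91
  0x1D91 + 0xB318 = 0x0D0A9
One's-complement sum = 0xD0A9.
Checksum = ~0xD0A9 & 0xFFFF = 0x2F56.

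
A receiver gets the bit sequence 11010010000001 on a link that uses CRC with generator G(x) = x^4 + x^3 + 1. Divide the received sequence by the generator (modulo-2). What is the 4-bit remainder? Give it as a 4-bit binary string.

Modulo-2 division of 11010010000001 by 11001:
  pos 0: 11010 XOR 11001 = 00011
  pos 3: 11010 XOR 11001 = 00011
  pos 6: 11000 XOR 11001 = 00001
Remainder = 1001 (nonzero — an error is detected).

1001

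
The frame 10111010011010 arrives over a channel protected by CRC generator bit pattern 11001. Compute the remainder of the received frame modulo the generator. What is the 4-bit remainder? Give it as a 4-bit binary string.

0000

Modulo-2 division of 10111010011010 by 11001:
  pos 0: 10111 XOR 11001 = 01110
  pos 1: 11100 XOR 11001 = 00101
  pos 3: 10110 XOR 11001 = 01111
  pos 4: 11110 XOR 11001 = 00111
  pos 6: 11111 XOR 11001 = 00110
  pos 8: 11001 XOR 11001 = 00000
Remainder = 0000 (zero — the frame passes the CRC check).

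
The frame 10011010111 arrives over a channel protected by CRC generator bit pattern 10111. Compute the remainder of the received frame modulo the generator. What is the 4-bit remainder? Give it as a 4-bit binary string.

Modulo-2 division of 10011010111 by 10111:
  pos 0: 10011 XOR 10111 = 00100
  pos 2: 10001 XOR 10111 = 00110
  pos 4: 11001 XOR 10111 = 01110
  pos 5: 11101 XOR 10111 = 01010
  pos 6: 10101 XOR 10111 = 00010
Remainder = 0010 (nonzero — an error is detected).

0010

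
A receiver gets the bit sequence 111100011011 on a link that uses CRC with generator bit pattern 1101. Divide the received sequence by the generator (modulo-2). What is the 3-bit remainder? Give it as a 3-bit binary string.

Modulo-2 division of 111100011011 by 1101:
  pos 0: 1111 XOR 1101 = 0010
  pos 2: 1000 XOR 1101 = 0101
  pos 3: 1010 XOR 1101 = 0111
  pos 4: 1111 XOR 1101 = 0010
  pos 6: 1010 XOR 1101 = 0111
  pos 7: 1111 XOR 1101 = 0010
Remainder = 101 (nonzero — an error is detected).

101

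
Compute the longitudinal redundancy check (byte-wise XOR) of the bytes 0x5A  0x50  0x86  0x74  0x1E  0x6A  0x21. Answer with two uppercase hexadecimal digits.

XOR the bytes together:
  start with 0x5A
  0x5A ⊕ 0x50 = 0x0A
  0x0A ⊕ 0x86 = 0x8C
  0x8C ⊕ 0x74 = 0xF8
  0xF8 ⊕ 0x1E = 0xE6
  0xE6 ⊕ 0x6A = 0x8C
  0x8C ⊕ 0x21 = 0xAD

AD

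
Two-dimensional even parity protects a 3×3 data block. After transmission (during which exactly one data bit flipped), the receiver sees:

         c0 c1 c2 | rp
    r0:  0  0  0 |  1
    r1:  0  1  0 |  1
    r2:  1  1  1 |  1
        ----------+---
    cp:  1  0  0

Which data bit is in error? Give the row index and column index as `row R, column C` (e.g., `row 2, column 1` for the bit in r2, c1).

row 0, column 2

Recompute each row's even parity and compare to rp:
  r0: data parity 0, sent rp 1 → mismatch
  r1: data parity 1, sent rp 1 → ok
  r2: data parity 1, sent rp 1 → ok
Recompute each column's even parity and compare to cp:
  c0: data parity 1, sent cp 1 → ok
  c1: data parity 0, sent cp 0 → ok
  c2: data parity 1, sent cp 0 → mismatch
Exactly one row (r0) and one column (c2) fail → the flipped bit is at their intersection.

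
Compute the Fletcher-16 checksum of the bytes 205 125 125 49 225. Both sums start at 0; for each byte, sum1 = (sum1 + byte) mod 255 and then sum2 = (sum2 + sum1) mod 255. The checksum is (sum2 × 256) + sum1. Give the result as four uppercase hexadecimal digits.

B7DB

Running sums (mod 255):
  after byte 0 (205): sum1=205, sum2=205
  after byte 1 (125): sum1=75, sum2=25
  after byte 2 (125): sum1=200, sum2=225
  after byte 3 (49): sum1=249, sum2=219
  after byte 4 (225): sum1=219, sum2=183
Checksum = sum2·256 + sum1 = 183·256 + 219 = 47067 = 0xB7DB.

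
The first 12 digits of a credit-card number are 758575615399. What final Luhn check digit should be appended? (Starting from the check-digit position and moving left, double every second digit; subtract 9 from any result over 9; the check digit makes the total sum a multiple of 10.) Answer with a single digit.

8

Partial digits right→left: 9 9 3 5 1 6 5 7 5 8 5 7
Double every second digit counting from the check-digit position (so the 1st, 3rd, 5th, ... of the partial from the right).
  doubled (with −9 where >9): 9 6 2 1 1 1 → sum 20
  kept as-is: 9 5 6 7 8 7 → sum 42
Total = 20 + 42 = 62.
Check digit = (10 − (62 mod 10)) mod 10 = 8.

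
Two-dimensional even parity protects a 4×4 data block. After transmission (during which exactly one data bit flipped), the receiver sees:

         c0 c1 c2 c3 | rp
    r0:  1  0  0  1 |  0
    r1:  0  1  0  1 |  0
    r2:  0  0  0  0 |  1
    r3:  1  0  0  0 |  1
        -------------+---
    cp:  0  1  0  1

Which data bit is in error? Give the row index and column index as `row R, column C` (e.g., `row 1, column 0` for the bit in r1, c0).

Recompute each row's even parity and compare to rp:
  r0: data parity 0, sent rp 0 → ok
  r1: data parity 0, sent rp 0 → ok
  r2: data parity 0, sent rp 1 → mismatch
  r3: data parity 1, sent rp 1 → ok
Recompute each column's even parity and compare to cp:
  c0: data parity 0, sent cp 0 → ok
  c1: data parity 1, sent cp 1 → ok
  c2: data parity 0, sent cp 0 → ok
  c3: data parity 0, sent cp 1 → mismatch
Exactly one row (r2) and one column (c3) fail → the flipped bit is at their intersection.

row 2, column 3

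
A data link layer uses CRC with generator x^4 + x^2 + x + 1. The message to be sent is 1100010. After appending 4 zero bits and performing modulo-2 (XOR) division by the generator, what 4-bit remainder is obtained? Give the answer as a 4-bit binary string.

Append 4 zeros: 11000100000. Divide by 10111 (XOR where the leading bit is 1):
  pos 0: 11000 XOR 10111 = 01111
  pos 1: 11111 XOR 10111 = 01000
  pos 2: 10000 XOR 10111 = 00111
  pos 4: 11100 XOR 10111 = 01011
  pos 5: 10110 XOR 10111 = 00001
Remainder (last 4 bits) = 0010. This is the CRC / FCS.

0010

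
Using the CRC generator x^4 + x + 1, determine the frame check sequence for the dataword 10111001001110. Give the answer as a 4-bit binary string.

Append 4 zeros: 101110010011100000. Divide by 10011 (XOR where the leading bit is 1):
  pos 0: 10111 XOR 10011 = 00100
  pos 2: 10000 XOR 10011 = 00011
  pos 5: 11100 XOR 10011 = 01111
  pos 6: 11111 XOR 10011 = 01100
  pos 7: 11001 XOR 10011 = 01010
  pos 8: 10101 XOR 10011 = 00110
  pos 10: 11000 XOR 10011 = 01011
  pos 11: 10110 XOR 10011 = 00101
  pos 13: 10100 XOR 10011 = 00111
Remainder (last 4 bits) = 0111. This is the CRC / FCS.

0111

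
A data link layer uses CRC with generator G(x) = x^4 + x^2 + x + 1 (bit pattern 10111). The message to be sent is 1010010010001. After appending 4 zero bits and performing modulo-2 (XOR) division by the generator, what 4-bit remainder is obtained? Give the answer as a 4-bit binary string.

Append 4 zeros: 10100100100010000. Divide by 10111 (XOR where the leading bit is 1):
  pos 0: 10100 XOR 10111 = 00011
  pos 3: 11100 XOR 10111 = 01011
  pos 4: 10111 XOR 10111 = 00000
  pos 12: 10000 XOR 10111 = 00111
Remainder (last 4 bits) = 0111. This is the CRC / FCS.

0111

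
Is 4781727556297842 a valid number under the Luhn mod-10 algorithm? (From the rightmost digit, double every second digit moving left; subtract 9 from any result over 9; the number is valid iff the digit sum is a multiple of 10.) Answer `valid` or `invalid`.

invalid

From the right, keep odd positions and double even positions (subtract 9 from any doubled value over 9):
  doubled (positions 2,4,...): 8 5 4 1 5 5 7 8 → sum 43
  kept (positions 1,3,...): 2 8 9 6 5 2 1 7 → sum 40
Total = 83.
83 mod 10 = 3, so the number is invalid.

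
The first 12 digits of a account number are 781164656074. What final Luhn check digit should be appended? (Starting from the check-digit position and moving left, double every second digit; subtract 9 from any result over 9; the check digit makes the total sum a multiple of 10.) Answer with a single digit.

1

Partial digits right→left: 4 7 0 6 5 6 4 6 1 1 8 7
Double every second digit counting from the check-digit position (so the 1st, 3rd, 5th, ... of the partial from the right).
  doubled (with −9 where >9): 8 0 1 8 2 7 → sum 26
  kept as-is: 7 6 6 6 1 7 → sum 33
Total = 26 + 33 = 59.
Check digit = (10 − (59 mod 10)) mod 10 = 1.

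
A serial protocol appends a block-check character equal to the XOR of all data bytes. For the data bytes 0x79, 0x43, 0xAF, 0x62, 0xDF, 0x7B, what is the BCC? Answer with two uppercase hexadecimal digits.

XOR the bytes together:
  start with 0x79
  0x79 ⊕ 0x43 = 0x3A
  0x3A ⊕ 0xAF = 0x95
  0x95 ⊕ 0x62 = 0xF7
  0xF7 ⊕ 0xDF = 0x28
  0x28 ⊕ 0x7B = 0x53

53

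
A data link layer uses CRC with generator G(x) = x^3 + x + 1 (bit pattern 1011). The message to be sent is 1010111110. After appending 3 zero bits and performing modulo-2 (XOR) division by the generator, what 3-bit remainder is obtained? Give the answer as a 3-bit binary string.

Append 3 zeros: 1010111110000. Divide by 1011 (XOR where the leading bit is 1):
  pos 0: 1010 XOR 1011 = 0001
  pos 3: 1111 XOR 1011 = 0100
  pos 4: 1001 XOR 1011 = 0010
  pos 6: 1010 XOR 1011 = 0001
  pos 9: 1000 XOR 1011 = 0011
Remainder (last 3 bits) = 011. This is the CRC / FCS.

011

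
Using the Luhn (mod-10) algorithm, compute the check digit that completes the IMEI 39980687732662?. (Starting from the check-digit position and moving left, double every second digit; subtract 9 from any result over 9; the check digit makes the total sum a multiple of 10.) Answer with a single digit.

Partial digits right→left: 2 6 6 2 3 7 7 8 6 0 8 9 9 3
Double every second digit counting from the check-digit position (so the 1st, 3rd, 5th, ... of the partial from the right).
  doubled (with −9 where >9): 4 3 6 5 3 7 9 → sum 37
  kept as-is: 6 2 7 8 0 9 3 → sum 35
Total = 37 + 35 = 72.
Check digit = (10 − (72 mod 10)) mod 10 = 8.

8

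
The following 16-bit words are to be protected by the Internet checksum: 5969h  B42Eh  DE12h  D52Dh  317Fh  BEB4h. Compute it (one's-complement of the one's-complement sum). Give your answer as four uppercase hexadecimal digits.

One's-complement addition (fold any carry out of bit 15 back into bit 0):
  0x5969 + 0xB42E = 0x10D97 → wrap carry → 0x0D98
  0x0D98 + 0xDE12 = 0x0EBAA
  0xEBAA + 0xD52D = 0x1C0D7 → wrap carry → 0xC0D8
  0xC0D8 + 0x317F = 0x0F257
  0xF257 + 0xBEB4 = 0x1B10B → wrap carry → 0xB10C
One's-complement sum = 0xB10C.
Checksum = ~0xB10C & 0xFFFF = 0x4EF3.

4EF3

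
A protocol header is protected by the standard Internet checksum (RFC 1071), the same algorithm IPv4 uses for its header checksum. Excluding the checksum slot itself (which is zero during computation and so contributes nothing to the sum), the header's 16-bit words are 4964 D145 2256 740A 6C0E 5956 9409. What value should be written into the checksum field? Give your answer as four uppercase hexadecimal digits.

One's-complement addition (fold any carry out of bit 15 back into bit 0):
  0x4964 + 0xD145 = 0x11AA9 → wrap carry → 0x1AAA
  0x1AAA + 0x2256 = 0x03D00
  0x3D00 + 0x740A = 0x0B10A
  0xB10A + 0x6C0E = 0x11D18 → wrap carry → 0x1D19
  0x1D19 + 0x5956 = 0x0766F
  0x766F + 0x9409 = 0x10A78 → wrap carry → 0x0A79
One's-complement sum = 0x0A79.
Checksum = ~0x0A79 & 0xFFFF = 0xF586.

F586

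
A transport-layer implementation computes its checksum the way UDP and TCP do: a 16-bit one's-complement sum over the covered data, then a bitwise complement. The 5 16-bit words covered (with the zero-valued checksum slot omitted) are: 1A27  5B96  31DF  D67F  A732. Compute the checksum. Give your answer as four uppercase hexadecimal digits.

DAB0

One's-complement addition (fold any carry out of bit 15 back into bit 0):
  0x1A27 + 0x5B96 = 0x075BD
  0x75BD + 0x31DF = 0x0A79C
  0xA79C + 0xD67F = 0x17E1B → wrap carry → 0x7E1C
  0x7E1C + 0xA732 = 0x1254E → wrap carry → 0x254F
One's-complement sum = 0x254F.
Checksum = ~0x254F & 0xFFFF = 0xDAB0.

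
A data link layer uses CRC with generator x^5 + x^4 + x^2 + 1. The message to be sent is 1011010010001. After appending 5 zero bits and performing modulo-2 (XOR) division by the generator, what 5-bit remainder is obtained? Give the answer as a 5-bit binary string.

01111

Append 5 zeros: 101101001000100000. Divide by 110101 (XOR where the leading bit is 1):
  pos 0: 101101 XOR 110101 = 011000
  pos 1: 110000 XOR 110101 = 000101
  pos 4: 101010 XOR 110101 = 011111
  pos 5: 111110 XOR 110101 = 001011
  pos 7: 101101 XOR 110101 = 011000
  pos 8: 110000 XOR 110101 = 000101
  pos 11: 101000 XOR 110101 = 011101
  pos 12: 111010 XOR 110101 = 001111
Remainder (last 5 bits) = 01111. This is the CRC / FCS.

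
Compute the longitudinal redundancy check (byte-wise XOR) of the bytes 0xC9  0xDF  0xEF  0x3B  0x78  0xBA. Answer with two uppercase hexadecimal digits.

00

XOR the bytes together:
  start with 0xC9
  0xC9 ⊕ 0xDF = 0x16
  0x16 ⊕ 0xEF = 0xF9
  0xF9 ⊕ 0x3B = 0xC2
  0xC2 ⊕ 0x78 = 0xBA
  0xBA ⊕ 0xBA = 0x00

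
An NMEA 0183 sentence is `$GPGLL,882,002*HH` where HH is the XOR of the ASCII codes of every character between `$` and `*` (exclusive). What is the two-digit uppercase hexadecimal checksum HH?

XOR the ASCII codes of the payload characters:
  'G' = 0x47 → acc = 0x47
  'P' = 0x50 → acc = 0x17
  'G' = 0x47 → acc = 0x50
  'L' = 0x4C → acc = 0x1C
  'L' = 0x4C → acc = 0x50
  ',' = 0x2C → acc = 0x7C
  '8' = 0x38 → acc = 0x44
  '8' = 0x38 → acc = 0x7C
  '2' = 0x32 → acc = 0x4E
  ',' = 0x2C → acc = 0x62
  '0' = 0x30 → acc = 0x52
  '0' = 0x30 → acc = 0x62
  '2' = 0x32 → acc = 0x50
Checksum = 0x50.

50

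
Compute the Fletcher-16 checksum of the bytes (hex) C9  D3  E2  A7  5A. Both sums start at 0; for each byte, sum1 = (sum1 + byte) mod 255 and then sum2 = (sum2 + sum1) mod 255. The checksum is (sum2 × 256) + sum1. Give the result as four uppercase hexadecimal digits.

Running sums (mod 255):
  after byte 0 (C9): sum1=201, sum2=201
  after byte 1 (D3): sum1=157, sum2=103
  after byte 2 (E2): sum1=128, sum2=231
  after byte 3 (A7): sum1=40, sum2=16
  after byte 4 (5A): sum1=130, sum2=146
Checksum = sum2·256 + sum1 = 146·256 + 130 = 37506 = 0x9282.

9282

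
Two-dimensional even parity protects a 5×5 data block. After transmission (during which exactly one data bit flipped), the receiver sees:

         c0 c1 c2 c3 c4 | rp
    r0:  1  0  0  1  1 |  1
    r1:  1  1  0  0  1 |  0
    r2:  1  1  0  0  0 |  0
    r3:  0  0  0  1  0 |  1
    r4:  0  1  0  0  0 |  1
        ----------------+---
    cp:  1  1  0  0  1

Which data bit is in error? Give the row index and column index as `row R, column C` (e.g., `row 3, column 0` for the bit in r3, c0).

row 1, column 4

Recompute each row's even parity and compare to rp:
  r0: data parity 1, sent rp 1 → ok
  r1: data parity 1, sent rp 0 → mismatch
  r2: data parity 0, sent rp 0 → ok
  r3: data parity 1, sent rp 1 → ok
  r4: data parity 1, sent rp 1 → ok
Recompute each column's even parity and compare to cp:
  c0: data parity 1, sent cp 1 → ok
  c1: data parity 1, sent cp 1 → ok
  c2: data parity 0, sent cp 0 → ok
  c3: data parity 0, sent cp 0 → ok
  c4: data parity 0, sent cp 1 → mismatch
Exactly one row (r1) and one column (c4) fail → the flipped bit is at their intersection.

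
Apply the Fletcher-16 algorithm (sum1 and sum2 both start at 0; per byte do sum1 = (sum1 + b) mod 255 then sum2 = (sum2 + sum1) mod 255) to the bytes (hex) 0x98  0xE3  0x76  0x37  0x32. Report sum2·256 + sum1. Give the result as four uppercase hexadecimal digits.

8E5C

Running sums (mod 255):
  after byte 0 (0x98): sum1=152, sum2=152
  after byte 1 (0xE3): sum1=124, sum2=21
  after byte 2 (0x76): sum1=242, sum2=8
  after byte 3 (0x37): sum1=42, sum2=50
  after byte 4 (0x32): sum1=92, sum2=142
Checksum = sum2·256 + sum1 = 142·256 + 92 = 36444 = 0x8E5C.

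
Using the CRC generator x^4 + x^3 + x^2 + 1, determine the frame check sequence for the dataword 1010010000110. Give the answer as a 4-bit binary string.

Append 4 zeros: 10100100001100000. Divide by 11101 (XOR where the leading bit is 1):
  pos 0: 10100 XOR 11101 = 01001
  pos 1: 10011 XOR 11101 = 01110
  pos 2: 11100 XOR 11101 = 00001
  pos 6: 10001 XOR 11101 = 01100
  pos 7: 11001 XOR 11101 = 00100
  pos 9: 10000 XOR 11101 = 01101
  pos 10: 11010 XOR 11101 = 00111
  pos 12: 11100 XOR 11101 = 00001
Remainder (last 4 bits) = 0001. This is the CRC / FCS.

0001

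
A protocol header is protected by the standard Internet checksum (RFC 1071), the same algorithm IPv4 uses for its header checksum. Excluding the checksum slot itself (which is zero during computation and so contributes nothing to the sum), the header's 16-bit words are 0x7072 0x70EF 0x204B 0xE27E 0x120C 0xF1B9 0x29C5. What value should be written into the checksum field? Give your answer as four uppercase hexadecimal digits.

EE48

One's-complement addition (fold any carry out of bit 15 back into bit 0):
  0x7072 + 0x70EF = 0x0E161
  0xE161 + 0x204B = 0x101AC → wrap carry → 0x01AD
  0x01AD + 0xE27E = 0x0E42B
  0xE42B + 0x120C = 0x0F637
  0xF637 + 0xF1B9 = 0x1E7F0 → wrap carry → 0xE7F1
  0xE7F1 + 0x29C5 = 0x111B6 → wrap carry → 0x11B7
One's-complement sum = 0x11B7.
Checksum = ~0x11B7 & 0xFFFF = 0xEE48.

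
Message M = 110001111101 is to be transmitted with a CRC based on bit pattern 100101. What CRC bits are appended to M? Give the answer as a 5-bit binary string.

10100

Append 5 zeros: 11000111110100000. Divide by 100101 (XOR where the leading bit is 1):
  pos 0: 110001 XOR 100101 = 010100
  pos 1: 101001 XOR 100101 = 001100
  pos 3: 110011 XOR 100101 = 010110
  pos 4: 101101 XOR 100101 = 001000
  pos 6: 100001 XOR 100101 = 000100
  pos 9: 100000 XOR 100101 = 000101
Remainder (last 5 bits) = 10100. This is the CRC / FCS.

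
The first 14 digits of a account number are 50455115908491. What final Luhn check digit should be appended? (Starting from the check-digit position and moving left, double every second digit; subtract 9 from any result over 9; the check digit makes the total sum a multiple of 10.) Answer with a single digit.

5

Partial digits right→left: 1 9 4 8 0 9 5 1 1 5 5 4 0 5
Double every second digit counting from the check-digit position (so the 1st, 3rd, 5th, ... of the partial from the right).
  doubled (with −9 where >9): 2 8 0 1 2 1 0 → sum 14
  kept as-is: 9 8 9 1 5 4 5 → sum 41
Total = 14 + 41 = 55.
Check digit = (10 − (55 mod 10)) mod 10 = 5.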